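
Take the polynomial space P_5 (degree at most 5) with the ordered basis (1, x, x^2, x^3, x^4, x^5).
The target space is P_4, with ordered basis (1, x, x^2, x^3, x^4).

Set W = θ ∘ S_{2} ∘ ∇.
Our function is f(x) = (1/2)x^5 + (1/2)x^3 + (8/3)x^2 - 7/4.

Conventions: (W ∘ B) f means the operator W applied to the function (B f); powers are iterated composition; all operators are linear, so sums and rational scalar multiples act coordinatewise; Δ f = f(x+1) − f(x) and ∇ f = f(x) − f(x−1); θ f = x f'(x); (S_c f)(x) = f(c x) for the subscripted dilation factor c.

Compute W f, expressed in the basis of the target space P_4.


∇ f = (5/2)x^4 - 5x^3 + (13/2)x^2 + (4/3)x - 5/3
S_{2} ∇ f = 40x^4 - 40x^3 + 26x^2 + (8/3)x - 5/3
θ S_{2} ∇ f = 160x^4 - 120x^3 + 52x^2 + (8/3)x

the image equals g(x) = 160x^4 - 120x^3 + 52x^2 + (8/3)x


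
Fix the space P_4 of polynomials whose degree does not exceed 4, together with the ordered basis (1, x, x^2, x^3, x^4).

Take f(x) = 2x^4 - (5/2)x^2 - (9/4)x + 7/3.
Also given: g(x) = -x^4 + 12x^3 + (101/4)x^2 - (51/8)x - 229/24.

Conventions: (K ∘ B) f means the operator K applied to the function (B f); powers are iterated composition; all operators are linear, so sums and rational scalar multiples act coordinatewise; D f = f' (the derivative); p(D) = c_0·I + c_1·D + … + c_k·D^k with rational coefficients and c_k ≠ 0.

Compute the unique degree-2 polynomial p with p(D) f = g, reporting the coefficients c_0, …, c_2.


c_0 = -1/2, c_1 = 3/2, c_2 = 1

D^0 f = 2x^4 - (5/2)x^2 - (9/4)x + 7/3
D^1 f = 8x^3 - 5x - 9/4
D^2 f = 24x^2 - 5
matching coefficients of g against c_0 f + c_1 Df + … from the top degree down determines the c_i
solution: c_0 = -1/2, c_1 = 3/2, c_2 = 1


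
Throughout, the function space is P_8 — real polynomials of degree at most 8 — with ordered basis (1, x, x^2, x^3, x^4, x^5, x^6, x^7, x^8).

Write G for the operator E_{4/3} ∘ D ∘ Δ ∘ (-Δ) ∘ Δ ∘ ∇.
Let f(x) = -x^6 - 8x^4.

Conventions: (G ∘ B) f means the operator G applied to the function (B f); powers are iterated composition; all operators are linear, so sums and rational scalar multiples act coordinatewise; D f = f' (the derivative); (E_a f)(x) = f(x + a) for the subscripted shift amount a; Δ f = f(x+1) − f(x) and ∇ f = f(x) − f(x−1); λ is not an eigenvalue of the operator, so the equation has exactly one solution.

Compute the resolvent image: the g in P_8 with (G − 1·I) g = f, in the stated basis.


the image equals g(x) = x^6 + 8x^4 - 720x - 1680

write g with unknown coordinates in the stated basis and equate coefficients in (G − 1·I) g = f
solving from the highest basis element down gives g = x^6 + 8x^4 - 720x - 1680
check: G g = -720x - 1680
so G g − 1·g = -x^6 - 8x^4 = f ✓


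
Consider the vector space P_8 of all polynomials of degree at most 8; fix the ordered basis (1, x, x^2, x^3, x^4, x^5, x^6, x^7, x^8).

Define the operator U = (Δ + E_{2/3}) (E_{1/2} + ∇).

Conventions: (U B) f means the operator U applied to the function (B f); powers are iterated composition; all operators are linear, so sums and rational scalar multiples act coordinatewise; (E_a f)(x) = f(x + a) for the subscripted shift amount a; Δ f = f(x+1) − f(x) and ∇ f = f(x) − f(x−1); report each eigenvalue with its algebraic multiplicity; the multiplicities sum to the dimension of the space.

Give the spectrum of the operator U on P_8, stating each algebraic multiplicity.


λ = 1 (multiplicity 9)

image of 1: 1
image of x: x + 19/6
image of x^2: x^2 + (19/3)x + 205/36
image of x^3: x^3 + (19/2)x^2 + (205/12)x + 1117/216
image of x^4: x^4 + (38/3)x^3 + (205/6)x^2 + (1117/54)x + 11713/1296
image of x^5: x^5 + (95/6)x^4 + (1025/18)x^3 + (5585/108)x^2 + (58565/1296)x + 76669/7776
image of x^6: x^6 + 19x^5 + (1025/12)x^4 + (5585/54)x^3 + (58565/432)x^2 + (76669/1296)x + 745705/46656
image of x^7: x^7 + (133/6)x^6 + (1435/12)x^5 + (39095/216)x^4 + (409955/1296)x^3 + (536683/2592)x^2 + (5219935/46656)x + 5620837/279936
image of x^8: x^8 + (76/3)x^7 + (1435/9)x^6 + (7819/27)x^5 + (409955/648)x^4 + (536683/972)x^3 + (5219935/11664)x^2 + (5620837/34992)x + 52229473/1679616
the matrix is upper triangular; its diagonal is (1, 1, 1, 1, 1, 1, 1, 1, 1)
for a triangular matrix the eigenvalues are the diagonal entries, with algebraic multiplicity their repetition count


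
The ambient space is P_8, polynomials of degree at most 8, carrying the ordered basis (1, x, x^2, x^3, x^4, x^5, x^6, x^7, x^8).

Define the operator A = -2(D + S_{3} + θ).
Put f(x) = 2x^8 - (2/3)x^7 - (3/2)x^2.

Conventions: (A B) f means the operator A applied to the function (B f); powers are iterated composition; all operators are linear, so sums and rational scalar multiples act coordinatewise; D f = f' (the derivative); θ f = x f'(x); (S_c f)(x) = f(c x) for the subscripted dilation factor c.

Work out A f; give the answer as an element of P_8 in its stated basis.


D f = 16x^7 - (14/3)x^6 - 3x
S_{3} f = 13122x^8 - 1458x^7 - (27/2)x^2
θ f = 16x^8 - (14/3)x^7 - 3x^2
(D + S_{3} + θ) f = 13138x^8 - (4340/3)x^7 - (14/3)x^6 - (33/2)x^2 - 3x
(-2(D + S_{3} + θ)) f = -26276x^8 + (8680/3)x^7 + (28/3)x^6 + 33x^2 + 6x

the image equals g(x) = -26276x^8 + (8680/3)x^7 + (28/3)x^6 + 33x^2 + 6x


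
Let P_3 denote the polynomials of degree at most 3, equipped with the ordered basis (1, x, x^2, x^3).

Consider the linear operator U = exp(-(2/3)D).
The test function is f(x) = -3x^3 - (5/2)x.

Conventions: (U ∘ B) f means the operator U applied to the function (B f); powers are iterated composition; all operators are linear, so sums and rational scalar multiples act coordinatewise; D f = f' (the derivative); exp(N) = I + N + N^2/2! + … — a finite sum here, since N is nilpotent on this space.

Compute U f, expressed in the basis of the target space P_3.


order-1 term: 6x^2 + 5/3
order-2 term: -4x
order-3 term: 8/9
the series for exp(-(2/3)D) f terminates at order 3
exp(-(2/3)D) f = -3x^3 + 6x^2 - (13/2)x + 23/9

the result is g(x) = -3x^3 + 6x^2 - (13/2)x + 23/9


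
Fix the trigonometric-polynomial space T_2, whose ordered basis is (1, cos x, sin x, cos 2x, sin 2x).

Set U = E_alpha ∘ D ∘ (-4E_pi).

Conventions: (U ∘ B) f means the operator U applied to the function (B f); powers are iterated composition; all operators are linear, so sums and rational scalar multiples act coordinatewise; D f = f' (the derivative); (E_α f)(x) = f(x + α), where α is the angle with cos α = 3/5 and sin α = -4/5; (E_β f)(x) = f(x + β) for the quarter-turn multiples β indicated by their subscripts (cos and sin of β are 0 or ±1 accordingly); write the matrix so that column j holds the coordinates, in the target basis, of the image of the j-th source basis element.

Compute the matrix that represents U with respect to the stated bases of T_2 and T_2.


the matrix is [[0, 0, 0, 0, 0]; [0, 16/5, 12/5, 0, 0]; [0, -12/5, 16/5, 0, 0]; [0, 0, 0, -192/25, 56/25]; [0, 0, 0, -56/25, -192/25]] (rows listed top to bottom)

image of 1: 0
image of cos x: (16/5)cos x - (12/5)sin x
image of sin x: (12/5)cos x + (16/5)sin x
image of cos 2x: -(192/25)cos 2x - (56/25)sin 2x
image of sin 2x: (56/25)cos 2x - (192/25)sin 2x
each image's coordinates form column j of the matrix


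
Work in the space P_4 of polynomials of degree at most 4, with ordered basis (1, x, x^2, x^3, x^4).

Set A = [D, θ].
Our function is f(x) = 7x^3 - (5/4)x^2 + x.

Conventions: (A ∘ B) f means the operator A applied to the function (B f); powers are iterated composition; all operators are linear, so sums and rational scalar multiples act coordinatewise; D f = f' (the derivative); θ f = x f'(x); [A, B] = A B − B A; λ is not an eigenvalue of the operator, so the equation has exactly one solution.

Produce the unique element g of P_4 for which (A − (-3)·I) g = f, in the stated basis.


g(x) = (7/3)x^3 - (11/4)x^2 + (13/6)x - 13/18

write g with unknown coordinates in the stated basis and equate coefficients in (A − (-3)·I) g = f
solving from the highest basis element down gives g = (7/3)x^3 - (11/4)x^2 + (13/6)x - 13/18
check: A g = 7x^2 - (11/2)x + 13/6
so A g − (-3)·g = 7x^3 - (5/4)x^2 + x = f ✓


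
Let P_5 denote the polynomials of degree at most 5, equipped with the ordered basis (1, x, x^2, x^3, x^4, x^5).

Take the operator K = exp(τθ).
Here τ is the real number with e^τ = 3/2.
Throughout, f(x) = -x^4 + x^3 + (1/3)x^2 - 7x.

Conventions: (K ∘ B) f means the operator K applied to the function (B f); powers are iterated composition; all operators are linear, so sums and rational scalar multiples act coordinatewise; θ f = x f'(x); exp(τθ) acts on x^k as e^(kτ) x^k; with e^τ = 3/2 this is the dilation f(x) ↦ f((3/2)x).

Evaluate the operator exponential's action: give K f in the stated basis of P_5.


exp(τθ) x^k = e^(kτ) x^k; with e^τ = 3/2 this sends x^k to (3/2)^k x^k
x ↦ 3/2 x
x^2 ↦ 9/4 x^2
x^3 ↦ 27/8 x^3
x^4 ↦ 81/16 x^4
applying this coordinatewise to f: exp(τθ) f = -(81/16)x^4 + (27/8)x^3 + (3/4)x^2 - (21/2)x

the result is g(x) = -(81/16)x^4 + (27/8)x^3 + (3/4)x^2 - (21/2)x


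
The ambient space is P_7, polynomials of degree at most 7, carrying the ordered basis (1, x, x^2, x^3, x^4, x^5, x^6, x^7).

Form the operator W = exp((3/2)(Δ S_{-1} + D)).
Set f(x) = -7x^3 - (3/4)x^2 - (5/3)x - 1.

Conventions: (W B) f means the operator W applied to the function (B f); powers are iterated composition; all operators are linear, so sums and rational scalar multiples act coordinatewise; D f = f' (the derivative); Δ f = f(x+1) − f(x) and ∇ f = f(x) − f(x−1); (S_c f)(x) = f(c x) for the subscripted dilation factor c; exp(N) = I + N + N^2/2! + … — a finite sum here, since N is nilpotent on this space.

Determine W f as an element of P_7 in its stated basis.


order-1 term: 27x + 75/8
the series for exp((3/2)(Δ S_{-1} + D)) f terminates at order 1
exp((3/2)(Δ S_{-1} + D)) f = -7x^3 - (3/4)x^2 + (76/3)x + 67/8

the result is g(x) = -7x^3 - (3/4)x^2 + (76/3)x + 67/8


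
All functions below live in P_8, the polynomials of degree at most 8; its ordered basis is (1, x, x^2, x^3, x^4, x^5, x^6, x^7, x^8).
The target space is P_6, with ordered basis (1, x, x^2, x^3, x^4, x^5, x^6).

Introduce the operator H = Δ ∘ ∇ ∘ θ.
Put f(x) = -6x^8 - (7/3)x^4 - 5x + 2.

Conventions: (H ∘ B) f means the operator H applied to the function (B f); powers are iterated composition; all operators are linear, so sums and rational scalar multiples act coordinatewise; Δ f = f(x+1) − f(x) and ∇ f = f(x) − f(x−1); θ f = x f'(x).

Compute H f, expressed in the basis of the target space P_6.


g(x) = -2688x^6 - 6720x^4 - 2800x^2 - 344/3

θ f = -48x^8 - (28/3)x^4 - 5x
∇ θ f = -384x^7 + 1344x^6 - 2688x^5 + 3360x^4 - (8176/3)x^3 + 1400x^2 - (1264/3)x + 157/3
Δ ∇ θ f = -2688x^6 - 6720x^4 - 2800x^2 - 344/3


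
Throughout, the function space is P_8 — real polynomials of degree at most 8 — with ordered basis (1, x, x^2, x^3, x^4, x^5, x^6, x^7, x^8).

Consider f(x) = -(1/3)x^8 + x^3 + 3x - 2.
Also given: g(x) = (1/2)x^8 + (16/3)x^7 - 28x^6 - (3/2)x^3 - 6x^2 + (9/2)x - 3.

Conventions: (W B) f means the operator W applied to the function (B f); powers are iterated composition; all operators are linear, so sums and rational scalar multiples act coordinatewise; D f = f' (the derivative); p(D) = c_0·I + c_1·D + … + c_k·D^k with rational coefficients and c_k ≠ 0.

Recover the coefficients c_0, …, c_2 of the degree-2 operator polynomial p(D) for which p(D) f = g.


p(D) = -(3/2)·I − 2·D + (3/2)·D^2, i.e. c_0 = -3/2, c_1 = -2, c_2 = 3/2

D^0 f = -(1/3)x^8 + x^3 + 3x - 2
D^1 f = -(8/3)x^7 + 3x^2 + 3
D^2 f = -(56/3)x^6 + 6x
matching coefficients of g against c_0 f + c_1 Df + … from the top degree down determines the c_i
solution: c_0 = -3/2, c_1 = -2, c_2 = 3/2


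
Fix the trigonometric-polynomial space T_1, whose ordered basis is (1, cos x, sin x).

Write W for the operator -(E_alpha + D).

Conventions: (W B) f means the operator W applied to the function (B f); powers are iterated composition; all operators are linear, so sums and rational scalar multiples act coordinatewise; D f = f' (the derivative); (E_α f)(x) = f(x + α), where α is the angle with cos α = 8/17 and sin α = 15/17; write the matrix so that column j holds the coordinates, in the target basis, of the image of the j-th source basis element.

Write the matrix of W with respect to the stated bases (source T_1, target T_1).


the matrix is [[-1, 0, 0]; [0, -8/17, -32/17]; [0, 32/17, -8/17]] (rows listed top to bottom)

image of 1: -1
image of cos x: -(8/17)cos x + (32/17)sin x
image of sin x: -(32/17)cos x - (8/17)sin x
each image's coordinates form column j of the matrix


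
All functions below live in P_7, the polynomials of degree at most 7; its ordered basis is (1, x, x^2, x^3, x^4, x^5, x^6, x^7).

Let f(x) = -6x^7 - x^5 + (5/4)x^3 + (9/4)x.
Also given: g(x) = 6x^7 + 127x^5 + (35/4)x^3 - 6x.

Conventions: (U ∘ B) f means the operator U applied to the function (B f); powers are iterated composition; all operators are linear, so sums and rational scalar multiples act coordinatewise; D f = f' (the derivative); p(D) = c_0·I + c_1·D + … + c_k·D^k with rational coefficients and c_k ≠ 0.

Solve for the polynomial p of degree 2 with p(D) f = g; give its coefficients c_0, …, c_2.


D^0 f = -6x^7 - x^5 + (5/4)x^3 + (9/4)x
D^1 f = -42x^6 - 5x^4 + (15/4)x^2 + 9/4
D^2 f = -252x^5 - 20x^3 + (15/2)x
matching coefficients of g against c_0 f + c_1 Df + … from the top degree down determines the c_i
solution: c_0 = -1, c_1 = 0, c_2 = -1/2

c_0 = -1, c_1 = 0, c_2 = -1/2


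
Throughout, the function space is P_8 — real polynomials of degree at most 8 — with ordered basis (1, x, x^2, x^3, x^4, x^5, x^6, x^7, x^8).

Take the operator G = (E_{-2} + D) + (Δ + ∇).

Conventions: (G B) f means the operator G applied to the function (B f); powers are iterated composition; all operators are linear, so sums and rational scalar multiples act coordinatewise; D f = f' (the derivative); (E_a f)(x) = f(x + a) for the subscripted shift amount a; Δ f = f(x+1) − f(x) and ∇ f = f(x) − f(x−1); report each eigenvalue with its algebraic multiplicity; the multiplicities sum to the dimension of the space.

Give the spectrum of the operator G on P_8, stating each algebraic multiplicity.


λ = 1 (multiplicity 9)

image of 1: 1
image of x: x + 1
image of x^2: x^2 + 2x + 4
image of x^3: x^3 + 3x^2 + 12x - 6
image of x^4: x^4 + 4x^3 + 24x^2 - 24x + 16
image of x^5: x^5 + 5x^4 + 40x^3 - 60x^2 + 80x - 30
image of x^6: x^6 + 6x^5 + 60x^4 - 120x^3 + 240x^2 - 180x + 64
image of x^7: x^7 + 7x^6 + 84x^5 - 210x^4 + 560x^3 - 630x^2 + 448x - 126
image of x^8: x^8 + 8x^7 + 112x^6 - 336x^5 + 1120x^4 - 1680x^3 + 1792x^2 - 1008x + 256
the matrix is upper triangular; its diagonal is (1, 1, 1, 1, 1, 1, 1, 1, 1)
for a triangular matrix the eigenvalues are the diagonal entries, with algebraic multiplicity their repetition count


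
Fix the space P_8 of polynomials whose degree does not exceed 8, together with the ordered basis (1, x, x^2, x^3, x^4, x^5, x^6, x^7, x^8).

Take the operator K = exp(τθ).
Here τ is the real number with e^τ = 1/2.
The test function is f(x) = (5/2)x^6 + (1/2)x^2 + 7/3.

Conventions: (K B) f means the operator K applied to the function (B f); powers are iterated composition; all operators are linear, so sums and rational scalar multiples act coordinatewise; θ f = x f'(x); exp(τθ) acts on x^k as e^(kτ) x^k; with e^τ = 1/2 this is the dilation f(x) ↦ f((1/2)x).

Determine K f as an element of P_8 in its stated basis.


exp(τθ) x^k = e^(kτ) x^k; with e^τ = 1/2 this sends x^k to (1/2)^k x^k
x^2 ↦ 1/4 x^2
x^6 ↦ 1/64 x^6
applying this coordinatewise to f: exp(τθ) f = (5/128)x^6 + (1/8)x^2 + 7/3

the result is g(x) = (5/128)x^6 + (1/8)x^2 + 7/3


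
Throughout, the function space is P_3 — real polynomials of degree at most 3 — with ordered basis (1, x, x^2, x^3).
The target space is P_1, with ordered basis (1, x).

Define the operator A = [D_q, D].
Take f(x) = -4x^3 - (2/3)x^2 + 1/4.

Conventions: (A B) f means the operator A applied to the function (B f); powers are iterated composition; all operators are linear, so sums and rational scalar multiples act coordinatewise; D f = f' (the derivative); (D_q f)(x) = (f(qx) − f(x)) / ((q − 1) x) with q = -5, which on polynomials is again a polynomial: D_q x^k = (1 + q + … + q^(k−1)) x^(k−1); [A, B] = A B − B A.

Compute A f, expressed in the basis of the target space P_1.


the result is g(x) = 216x - 4

D f = -12x^2 - (4/3)x
D_q D f = 48x - 4/3
D_q f = -84x^2 + (8/3)x
D D_q f = -168x + 8/3
[D_q, D] f = 216x - 4


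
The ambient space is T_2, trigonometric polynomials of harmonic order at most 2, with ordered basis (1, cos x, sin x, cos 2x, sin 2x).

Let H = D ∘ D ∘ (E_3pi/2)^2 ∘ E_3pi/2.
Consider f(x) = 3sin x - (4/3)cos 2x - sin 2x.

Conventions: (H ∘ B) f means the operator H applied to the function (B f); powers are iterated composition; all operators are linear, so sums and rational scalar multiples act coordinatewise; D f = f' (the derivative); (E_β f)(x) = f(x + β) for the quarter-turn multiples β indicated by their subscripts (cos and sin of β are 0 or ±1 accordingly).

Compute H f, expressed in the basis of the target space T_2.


the result is g(x) = -3cos x - (16/3)cos 2x - 4sin 2x

E_3pi/2 f = -3cos x + (4/3)cos 2x + sin 2x
E_3pi/2 E_3pi/2 f = -3sin x - (4/3)cos 2x - sin 2x
E_3pi/2 E_3pi/2 E_3pi/2 f = 3cos x + (4/3)cos 2x + sin 2x
D (E_3pi/2)^2 E_3pi/2 f = -3sin x + 2cos 2x - (8/3)sin 2x
D D (E_3pi/2)^2 E_3pi/2 f = -3cos x - (16/3)cos 2x - 4sin 2x


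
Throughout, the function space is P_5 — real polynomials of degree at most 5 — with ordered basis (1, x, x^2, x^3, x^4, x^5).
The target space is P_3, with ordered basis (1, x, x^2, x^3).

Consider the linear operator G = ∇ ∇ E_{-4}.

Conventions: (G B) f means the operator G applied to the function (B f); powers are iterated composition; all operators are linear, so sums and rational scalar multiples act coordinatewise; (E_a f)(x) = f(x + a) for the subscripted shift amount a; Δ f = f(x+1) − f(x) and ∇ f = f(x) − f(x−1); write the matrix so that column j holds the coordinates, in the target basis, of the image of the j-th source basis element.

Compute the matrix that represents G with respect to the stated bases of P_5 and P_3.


image of 1: 0
image of x: 0
image of x^2: 2
image of x^3: 6x - 30
image of x^4: 12x^2 - 120x + 302
image of x^5: 20x^3 - 300x^2 + 1510x - 2550
each image's coordinates form column j of the matrix

the matrix is [[0, 0, 2, -30, 302, -2550]; [0, 0, 0, 6, -120, 1510]; [0, 0, 0, 0, 12, -300]; [0, 0, 0, 0, 0, 20]] (rows listed top to bottom)


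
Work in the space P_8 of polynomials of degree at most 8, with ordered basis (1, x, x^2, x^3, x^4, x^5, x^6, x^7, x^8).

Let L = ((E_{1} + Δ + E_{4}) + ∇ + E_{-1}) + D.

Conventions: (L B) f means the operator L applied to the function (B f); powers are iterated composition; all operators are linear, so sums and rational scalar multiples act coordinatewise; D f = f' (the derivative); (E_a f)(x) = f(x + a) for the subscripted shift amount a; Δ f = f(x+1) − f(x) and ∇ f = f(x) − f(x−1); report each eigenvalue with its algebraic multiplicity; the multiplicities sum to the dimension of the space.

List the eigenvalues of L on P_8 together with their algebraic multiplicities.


λ = 3 (multiplicity 9)

image of 1: 3
image of x: 3x + 7
image of x^2: 3x^2 + 14x + 18
image of x^3: 3x^3 + 21x^2 + 54x + 66
image of x^4: 3x^4 + 28x^3 + 108x^2 + 264x + 258
image of x^5: 3x^5 + 35x^4 + 180x^3 + 660x^2 + 1290x + 1026
image of x^6: 3x^6 + 42x^5 + 270x^4 + 1320x^3 + 3870x^2 + 6156x + 4098
image of x^7: 3x^7 + 49x^6 + 378x^5 + 2310x^4 + 9030x^3 + 21546x^2 + 28686x + 16386
image of x^8: 3x^8 + 56x^7 + 504x^6 + 3696x^5 + 18060x^4 + 57456x^3 + 114744x^2 + 131088x + 65538
the matrix is upper triangular; its diagonal is (3, 3, 3, 3, 3, 3, 3, 3, 3)
for a triangular matrix the eigenvalues are the diagonal entries, with algebraic multiplicity their repetition count


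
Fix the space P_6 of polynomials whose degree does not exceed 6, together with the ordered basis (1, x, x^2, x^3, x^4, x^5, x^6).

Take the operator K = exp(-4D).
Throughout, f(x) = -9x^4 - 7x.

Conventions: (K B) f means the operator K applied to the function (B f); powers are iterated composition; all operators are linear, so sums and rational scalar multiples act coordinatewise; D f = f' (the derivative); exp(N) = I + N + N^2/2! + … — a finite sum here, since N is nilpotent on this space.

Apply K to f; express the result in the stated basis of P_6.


the image equals g(x) = -9x^4 + 144x^3 - 864x^2 + 2297x - 2276

order-1 term: 144x^3 + 28
order-2 term: -864x^2
order-3 term: 2304x
order-4 term: -2304
the series for exp(-4D) f terminates at order 4
exp(-4D) f = -9x^4 + 144x^3 - 864x^2 + 2297x - 2276


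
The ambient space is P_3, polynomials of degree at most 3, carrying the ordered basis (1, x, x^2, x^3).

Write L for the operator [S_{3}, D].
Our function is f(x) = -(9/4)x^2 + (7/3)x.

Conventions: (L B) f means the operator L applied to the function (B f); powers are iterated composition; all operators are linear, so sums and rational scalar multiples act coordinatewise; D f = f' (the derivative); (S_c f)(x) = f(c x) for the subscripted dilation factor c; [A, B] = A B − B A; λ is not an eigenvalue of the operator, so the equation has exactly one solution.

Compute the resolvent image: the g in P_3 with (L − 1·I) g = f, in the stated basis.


write g with unknown coordinates in the stated basis and equate coefficients in (L − 1·I) g = f
solving from the highest basis element down gives g = (9/4)x^2 - (88/3)x + 176/3
check: L g = -27x + 176/3
so L g − 1·g = -(9/4)x^2 + (7/3)x = f ✓

the image equals g(x) = (9/4)x^2 - (88/3)x + 176/3


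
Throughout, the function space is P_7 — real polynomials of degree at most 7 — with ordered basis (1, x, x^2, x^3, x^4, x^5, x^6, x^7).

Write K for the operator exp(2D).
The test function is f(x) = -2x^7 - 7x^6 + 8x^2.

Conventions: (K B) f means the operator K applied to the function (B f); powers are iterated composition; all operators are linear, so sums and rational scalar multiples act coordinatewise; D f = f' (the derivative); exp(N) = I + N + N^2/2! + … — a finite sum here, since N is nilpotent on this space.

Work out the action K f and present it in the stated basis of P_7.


the image equals g(x) = -2x^7 - 35x^6 - 252x^5 - 980x^4 - 2240x^3 - 3016x^2 - 2208x - 672

order-1 term: -28x^6 - 84x^5 + 32x
order-2 term: -168x^5 - 420x^4 + 32
order-3 term: -560x^4 - 1120x^3
order-4 term: -1120x^3 - 1680x^2
order-5 term: -1344x^2 - 1344x
order-6 term: -896x - 448
order-7 term: -256
the series for exp(2D) f terminates at order 7
exp(2D) f = -2x^7 - 35x^6 - 252x^5 - 980x^4 - 2240x^3 - 3016x^2 - 2208x - 672


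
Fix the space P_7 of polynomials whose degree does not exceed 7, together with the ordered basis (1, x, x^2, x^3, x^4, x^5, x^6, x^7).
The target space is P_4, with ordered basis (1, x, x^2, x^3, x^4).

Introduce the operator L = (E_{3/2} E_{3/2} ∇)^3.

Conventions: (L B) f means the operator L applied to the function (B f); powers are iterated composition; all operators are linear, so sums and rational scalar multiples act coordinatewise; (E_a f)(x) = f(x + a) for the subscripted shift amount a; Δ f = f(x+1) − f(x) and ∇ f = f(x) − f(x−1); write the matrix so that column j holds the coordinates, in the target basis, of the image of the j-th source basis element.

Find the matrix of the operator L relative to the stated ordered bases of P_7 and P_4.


image of 1: 0
image of x: 0
image of x^2: 0
image of x^3: 6
image of x^4: 24x + 180
image of x^5: 60x^2 + 900x + 3390
image of x^6: 120x^3 + 2700x^2 + 20340x + 51300
image of x^7: 210x^4 + 6300x^3 + 71190x^2 + 359100x + 682206
each image's coordinates form column j of the matrix

the matrix is [[0, 0, 0, 6, 180, 3390, 51300, 682206]; [0, 0, 0, 0, 24, 900, 20340, 359100]; [0, 0, 0, 0, 0, 60, 2700, 71190]; [0, 0, 0, 0, 0, 0, 120, 6300]; [0, 0, 0, 0, 0, 0, 0, 210]] (rows listed top to bottom)


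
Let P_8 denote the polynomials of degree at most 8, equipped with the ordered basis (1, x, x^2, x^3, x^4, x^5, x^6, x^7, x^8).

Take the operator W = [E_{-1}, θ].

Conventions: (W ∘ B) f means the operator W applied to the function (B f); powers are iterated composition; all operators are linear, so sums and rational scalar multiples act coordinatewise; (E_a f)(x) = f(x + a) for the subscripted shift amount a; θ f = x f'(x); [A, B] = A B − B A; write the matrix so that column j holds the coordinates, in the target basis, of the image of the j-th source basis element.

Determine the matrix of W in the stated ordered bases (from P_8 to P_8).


the matrix is [[0, -1, 2, -3, 4, -5, 6, -7, 8]; [0, 0, -2, 6, -12, 20, -30, 42, -56]; [0, 0, 0, -3, 12, -30, 60, -105, 168]; [0, 0, 0, 0, -4, 20, -60, 140, -280]; [0, 0, 0, 0, 0, -5, 30, -105, 280]; [0, 0, 0, 0, 0, 0, -6, 42, -168]; [0, 0, 0, 0, 0, 0, 0, -7, 56]; [0, 0, 0, 0, 0, 0, 0, 0, -8]; [0, 0, 0, 0, 0, 0, 0, 0, 0]] (rows listed top to bottom)

image of 1: 0
image of x: -1
image of x^2: -2x + 2
image of x^3: -3x^2 + 6x - 3
image of x^4: -4x^3 + 12x^2 - 12x + 4
image of x^5: -5x^4 + 20x^3 - 30x^2 + 20x - 5
image of x^6: -6x^5 + 30x^4 - 60x^3 + 60x^2 - 30x + 6
image of x^7: -7x^6 + 42x^5 - 105x^4 + 140x^3 - 105x^2 + 42x - 7
image of x^8: -8x^7 + 56x^6 - 168x^5 + 280x^4 - 280x^3 + 168x^2 - 56x + 8
each image's coordinates form column j of the matrix


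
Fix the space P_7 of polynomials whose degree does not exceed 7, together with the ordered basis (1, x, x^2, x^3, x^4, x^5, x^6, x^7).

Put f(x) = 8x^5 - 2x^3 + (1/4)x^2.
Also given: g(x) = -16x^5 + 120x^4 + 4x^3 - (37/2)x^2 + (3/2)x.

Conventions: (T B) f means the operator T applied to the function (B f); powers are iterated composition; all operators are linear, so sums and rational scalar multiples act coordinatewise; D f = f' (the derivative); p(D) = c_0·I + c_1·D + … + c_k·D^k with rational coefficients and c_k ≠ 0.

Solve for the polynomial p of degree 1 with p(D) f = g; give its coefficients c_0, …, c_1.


c_0 = -2, c_1 = 3

D^0 f = 8x^5 - 2x^3 + (1/4)x^2
D^1 f = 40x^4 - 6x^2 + (1/2)x
matching coefficients of g against c_0 f + c_1 Df + … from the top degree down determines the c_i
solution: c_0 = -2, c_1 = 3


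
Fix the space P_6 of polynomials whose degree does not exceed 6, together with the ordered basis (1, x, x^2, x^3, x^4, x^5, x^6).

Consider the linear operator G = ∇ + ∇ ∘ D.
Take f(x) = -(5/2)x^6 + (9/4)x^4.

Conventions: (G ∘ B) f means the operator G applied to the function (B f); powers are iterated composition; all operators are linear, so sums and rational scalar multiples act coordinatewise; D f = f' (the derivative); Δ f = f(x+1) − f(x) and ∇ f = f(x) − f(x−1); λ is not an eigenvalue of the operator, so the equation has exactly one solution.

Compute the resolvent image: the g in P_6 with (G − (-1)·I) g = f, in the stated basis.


write g with unknown coordinates in the stated basis and equate coefficients in (G − (-1)·I) g = f
solving from the highest basis element down gives g = -(5/2)x^6 + 15x^5 - (141/4)x^4 - 109x^3 + 951x^2 - 2142x + 4605/4
check: G g = -15x^5 + (75/2)x^4 + 109x^3 - 951x^2 + 2142x - 4605/4
so G g − (-1)·g = -(5/2)x^6 + (9/4)x^4 = f ✓

the result is g(x) = -(5/2)x^6 + 15x^5 - (141/4)x^4 - 109x^3 + 951x^2 - 2142x + 4605/4


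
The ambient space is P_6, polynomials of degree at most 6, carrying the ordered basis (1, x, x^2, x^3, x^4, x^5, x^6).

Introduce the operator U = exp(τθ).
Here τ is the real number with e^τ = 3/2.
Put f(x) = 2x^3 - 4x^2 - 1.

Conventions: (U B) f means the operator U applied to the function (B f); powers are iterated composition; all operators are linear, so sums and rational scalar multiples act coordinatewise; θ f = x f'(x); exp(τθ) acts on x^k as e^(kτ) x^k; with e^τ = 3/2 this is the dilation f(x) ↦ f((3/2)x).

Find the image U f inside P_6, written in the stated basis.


g(x) = (27/4)x^3 - 9x^2 - 1

exp(τθ) x^k = e^(kτ) x^k; with e^τ = 3/2 this sends x^k to (3/2)^k x^k
x^2 ↦ 9/4 x^2
x^3 ↦ 27/8 x^3
applying this coordinatewise to f: exp(τθ) f = (27/4)x^3 - 9x^2 - 1


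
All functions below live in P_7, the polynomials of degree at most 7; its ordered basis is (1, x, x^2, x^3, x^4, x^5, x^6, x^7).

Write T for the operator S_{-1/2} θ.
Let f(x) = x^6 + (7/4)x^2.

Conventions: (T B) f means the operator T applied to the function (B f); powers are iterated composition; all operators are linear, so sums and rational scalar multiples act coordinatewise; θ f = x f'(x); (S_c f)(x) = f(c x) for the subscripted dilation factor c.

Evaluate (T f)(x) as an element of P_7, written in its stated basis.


θ f = 6x^6 + (7/2)x^2
S_{-1/2} θ f = (3/32)x^6 + (7/8)x^2

g(x) = (3/32)x^6 + (7/8)x^2


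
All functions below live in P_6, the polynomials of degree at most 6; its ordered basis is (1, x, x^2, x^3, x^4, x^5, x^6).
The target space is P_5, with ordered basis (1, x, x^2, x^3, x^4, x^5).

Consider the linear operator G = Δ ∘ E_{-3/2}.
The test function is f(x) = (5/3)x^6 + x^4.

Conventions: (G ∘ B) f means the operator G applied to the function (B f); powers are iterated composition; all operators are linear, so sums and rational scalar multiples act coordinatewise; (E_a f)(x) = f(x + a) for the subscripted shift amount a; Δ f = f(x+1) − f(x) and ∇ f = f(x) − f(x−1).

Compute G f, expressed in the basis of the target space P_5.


E_{-3/2} f = (5/3)x^6 - 15x^5 + (229/4)x^4 - (237/2)x^3 + (2241/16)x^2 - (1431/16)x + 1539/64
Δ E_{-3/2} f = 10x^5 - 50x^4 + (337/3)x^3 - 137x^2 + (709/8)x - 575/24

the image equals g(x) = 10x^5 - 50x^4 + (337/3)x^3 - 137x^2 + (709/8)x - 575/24


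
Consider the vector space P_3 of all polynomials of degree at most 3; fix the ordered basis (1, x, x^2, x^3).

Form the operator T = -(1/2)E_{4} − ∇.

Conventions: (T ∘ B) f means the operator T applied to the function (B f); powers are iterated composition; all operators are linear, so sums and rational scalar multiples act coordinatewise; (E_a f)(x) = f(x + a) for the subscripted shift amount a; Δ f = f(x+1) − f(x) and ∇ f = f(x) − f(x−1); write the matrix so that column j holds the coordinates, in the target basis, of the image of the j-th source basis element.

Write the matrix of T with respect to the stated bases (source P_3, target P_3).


the matrix is [[-1/2, -3, -7, -33]; [0, -1/2, -6, -21]; [0, 0, -1/2, -9]; [0, 0, 0, -1/2]] (rows listed top to bottom)

image of 1: -1/2
image of x: -(1/2)x - 3
image of x^2: -(1/2)x^2 - 6x - 7
image of x^3: -(1/2)x^3 - 9x^2 - 21x - 33
each image's coordinates form column j of the matrix


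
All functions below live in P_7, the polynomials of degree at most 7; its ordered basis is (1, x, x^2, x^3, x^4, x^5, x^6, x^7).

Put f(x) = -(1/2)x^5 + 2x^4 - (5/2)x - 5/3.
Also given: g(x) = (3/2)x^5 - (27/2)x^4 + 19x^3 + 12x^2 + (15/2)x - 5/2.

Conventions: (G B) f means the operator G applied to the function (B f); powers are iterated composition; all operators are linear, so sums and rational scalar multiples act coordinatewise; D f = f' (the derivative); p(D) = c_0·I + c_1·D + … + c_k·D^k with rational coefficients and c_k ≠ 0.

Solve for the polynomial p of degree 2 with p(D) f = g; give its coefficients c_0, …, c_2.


p(D) = -3·I + 3·D + (1/2)·D^2, i.e. c_0 = -3, c_1 = 3, c_2 = 1/2

D^0 f = -(1/2)x^5 + 2x^4 - (5/2)x - 5/3
D^1 f = -(5/2)x^4 + 8x^3 - 5/2
D^2 f = -10x^3 + 24x^2
matching coefficients of g against c_0 f + c_1 Df + … from the top degree down determines the c_i
solution: c_0 = -3, c_1 = 3, c_2 = 1/2


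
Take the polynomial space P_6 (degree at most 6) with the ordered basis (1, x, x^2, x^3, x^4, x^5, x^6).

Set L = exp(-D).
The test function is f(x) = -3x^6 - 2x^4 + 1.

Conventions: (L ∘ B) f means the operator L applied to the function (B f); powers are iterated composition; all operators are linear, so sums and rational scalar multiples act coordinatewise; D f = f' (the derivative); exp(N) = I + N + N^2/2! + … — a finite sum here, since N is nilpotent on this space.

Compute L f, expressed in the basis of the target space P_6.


the image equals g(x) = -3x^6 + 18x^5 - 47x^4 + 68x^3 - 57x^2 + 26x - 4

order-1 term: 18x^5 + 8x^3
order-2 term: -45x^4 - 12x^2
order-3 term: 60x^3 + 8x
order-4 term: -45x^2 - 2
order-5 term: 18x
order-6 term: -3
the series for exp(-D) f terminates at order 6
exp(-D) f = -3x^6 + 18x^5 - 47x^4 + 68x^3 - 57x^2 + 26x - 4


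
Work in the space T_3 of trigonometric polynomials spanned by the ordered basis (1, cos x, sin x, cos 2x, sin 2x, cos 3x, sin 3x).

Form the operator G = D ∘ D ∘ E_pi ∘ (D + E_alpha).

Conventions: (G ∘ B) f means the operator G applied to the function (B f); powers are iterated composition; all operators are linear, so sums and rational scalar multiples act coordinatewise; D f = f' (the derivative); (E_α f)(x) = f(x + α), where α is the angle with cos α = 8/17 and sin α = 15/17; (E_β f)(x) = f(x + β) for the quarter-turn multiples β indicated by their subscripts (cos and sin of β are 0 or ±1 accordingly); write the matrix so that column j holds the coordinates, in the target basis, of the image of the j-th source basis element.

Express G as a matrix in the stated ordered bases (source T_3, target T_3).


the matrix is [[0, 0, 0, 0, 0, 0, 0]; [0, 8/17, 32/17, 0, 0, 0, 0]; [0, -32/17, 8/17, 0, 0, 0, 0]; [0, 0, 0, 644/289, -3272/289, 0, 0]; [0, 0, 0, 3272/289, 644/289, 0, 0]; [0, 0, 0, 0, 0, -43992/4913, 128196/4913]; [0, 0, 0, 0, 0, -128196/4913, -43992/4913]] (rows listed top to bottom)

image of 1: 0
image of cos x: (8/17)cos x - (32/17)sin x
image of sin x: (32/17)cos x + (8/17)sin x
image of cos 2x: (644/289)cos 2x + (3272/289)sin 2x
image of sin 2x: -(3272/289)cos 2x + (644/289)sin 2x
image of cos 3x: -(43992/4913)cos 3x - (128196/4913)sin 3x
image of sin 3x: (128196/4913)cos 3x - (43992/4913)sin 3x
each image's coordinates form column j of the matrix


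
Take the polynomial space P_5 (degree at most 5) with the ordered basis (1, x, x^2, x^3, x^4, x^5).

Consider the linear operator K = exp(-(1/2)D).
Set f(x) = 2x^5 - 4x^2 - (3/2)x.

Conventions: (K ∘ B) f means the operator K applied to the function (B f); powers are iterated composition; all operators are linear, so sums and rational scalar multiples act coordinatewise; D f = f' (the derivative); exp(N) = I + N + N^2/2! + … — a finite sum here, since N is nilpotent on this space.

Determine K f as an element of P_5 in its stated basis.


the image equals g(x) = 2x^5 - 5x^4 + 5x^3 - (13/2)x^2 + (25/8)x - 5/16

order-1 term: -5x^4 + 4x + 3/4
order-2 term: 5x^3 - 1
order-3 term: -(5/2)x^2
order-4 term: (5/8)x
order-5 term: -1/16
the series for exp(-(1/2)D) f terminates at order 5
exp(-(1/2)D) f = 2x^5 - 5x^4 + 5x^3 - (13/2)x^2 + (25/8)x - 5/16


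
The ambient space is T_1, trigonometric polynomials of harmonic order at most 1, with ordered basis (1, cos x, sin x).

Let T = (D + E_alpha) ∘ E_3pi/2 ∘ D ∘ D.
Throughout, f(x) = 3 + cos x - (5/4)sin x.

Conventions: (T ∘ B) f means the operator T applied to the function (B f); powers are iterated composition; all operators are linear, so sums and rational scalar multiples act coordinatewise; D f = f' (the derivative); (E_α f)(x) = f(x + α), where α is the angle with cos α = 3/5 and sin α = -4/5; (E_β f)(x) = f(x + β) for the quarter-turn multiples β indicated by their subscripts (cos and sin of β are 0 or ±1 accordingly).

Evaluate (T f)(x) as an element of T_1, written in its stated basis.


the result is g(x) = -(19/20)cos x - (7/20)sin x

D f = -(5/4)cos x - sin x
D D f = -cos x + (5/4)sin x
E_3pi/2 D D f = -(5/4)cos x - sin x
D (E_3pi/2 ∘ D ∘ D) f = -cos x + (5/4)sin x
E_alpha (E_3pi/2 ∘ D ∘ D) f = (1/20)cos x - (8/5)sin x
(D + E_alpha) (E_3pi/2 ∘ D ∘ D) f = -(19/20)cos x - (7/20)sin x


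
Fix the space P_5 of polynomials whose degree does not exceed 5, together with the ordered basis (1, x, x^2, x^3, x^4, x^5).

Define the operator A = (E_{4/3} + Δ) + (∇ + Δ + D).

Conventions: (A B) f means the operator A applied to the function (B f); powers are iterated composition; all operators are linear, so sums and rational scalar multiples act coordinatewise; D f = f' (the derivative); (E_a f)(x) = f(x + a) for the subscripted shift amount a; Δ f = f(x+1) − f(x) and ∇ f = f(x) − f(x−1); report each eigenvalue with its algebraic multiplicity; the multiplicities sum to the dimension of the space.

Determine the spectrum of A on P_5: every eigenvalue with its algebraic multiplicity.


image of 1: 1
image of x: x + 16/3
image of x^2: x^2 + (32/3)x + 25/9
image of x^3: x^3 + 16x^2 + (25/3)x + 145/27
image of x^4: x^4 + (64/3)x^3 + (50/3)x^2 + (580/27)x + 337/81
image of x^5: x^5 + (80/3)x^4 + (250/9)x^3 + (1450/27)x^2 + (1685/81)x + 1753/243
the matrix is upper triangular; its diagonal is (1, 1, 1, 1, 1, 1)
for a triangular matrix the eigenvalues are the diagonal entries, with algebraic multiplicity their repetition count

λ = 1 (multiplicity 6)


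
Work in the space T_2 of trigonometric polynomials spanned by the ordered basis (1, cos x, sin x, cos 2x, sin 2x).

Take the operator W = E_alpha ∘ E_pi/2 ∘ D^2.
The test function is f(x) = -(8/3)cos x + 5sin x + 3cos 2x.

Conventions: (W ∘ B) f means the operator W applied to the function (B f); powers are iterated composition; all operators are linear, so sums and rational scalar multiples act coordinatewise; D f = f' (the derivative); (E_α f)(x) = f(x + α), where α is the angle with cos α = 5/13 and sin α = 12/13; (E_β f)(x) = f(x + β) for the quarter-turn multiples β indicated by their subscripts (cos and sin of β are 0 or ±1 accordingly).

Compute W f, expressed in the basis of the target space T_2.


D f = 5cos x + (8/3)sin x - 6sin 2x
D D f = (8/3)cos x - 5sin x - 12cos 2x
E_pi/2 D^2 f = -5cos x - (8/3)sin x + 12cos 2x
E_alpha E_pi/2 D^2 f = -(57/13)cos x + (140/39)sin x - (1428/169)cos 2x - (1440/169)sin 2x

the image equals g(x) = -(57/13)cos x + (140/39)sin x - (1428/169)cos 2x - (1440/169)sin 2x


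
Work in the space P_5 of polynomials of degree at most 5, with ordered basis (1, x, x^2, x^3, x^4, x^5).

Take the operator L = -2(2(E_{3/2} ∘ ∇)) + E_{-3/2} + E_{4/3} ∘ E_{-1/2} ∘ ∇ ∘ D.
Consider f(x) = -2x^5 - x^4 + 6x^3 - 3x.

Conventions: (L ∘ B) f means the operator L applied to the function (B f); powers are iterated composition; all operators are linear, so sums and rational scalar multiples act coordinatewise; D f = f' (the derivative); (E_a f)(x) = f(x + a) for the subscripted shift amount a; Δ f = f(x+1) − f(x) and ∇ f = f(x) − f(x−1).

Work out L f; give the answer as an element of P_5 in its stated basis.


g(x) = -2x^5 + 54x^4 + 103x^3 + 211x^2 + (2713/24)x + 2965/216

∇ f = -10x^4 + 16x^3 + 4x^2 - 12x + 2
E_{3/2} ∇ f = -10x^4 - 44x^3 - 59x^2 - 27x - 29/8
(2(E_{3/2} ∘ ∇)) f = -20x^4 - 88x^3 - 118x^2 - 54x - 29/4
(-2(2(E_{3/2} ∘ ∇))) f = 40x^4 + 176x^3 + 236x^2 + 108x + 29/2
E_{-3/2} f = -2x^5 + 14x^4 - 33x^3 + 27x^2 + (3/8)x - 45/8
D f = -10x^4 - 4x^3 + 18x^2 - 3
∇ D f = -40x^3 + 48x^2 + 8x - 12
E_{-1/2} ∇ D f = -40x^3 + 108x^2 - 70x + 1
E_{4/3} E_{-1/2} ∇ D f = -40x^3 - 52x^2 + (14/3)x + 131/27
(-2(2(E_{3/2} ∘ ∇)) + E_{-3/2} + E_{4/3} ∘ E_{-1/2} ∘ ∇ ∘ D) f = -2x^5 + 54x^4 + 103x^3 + 211x^2 + (2713/24)x + 2965/216


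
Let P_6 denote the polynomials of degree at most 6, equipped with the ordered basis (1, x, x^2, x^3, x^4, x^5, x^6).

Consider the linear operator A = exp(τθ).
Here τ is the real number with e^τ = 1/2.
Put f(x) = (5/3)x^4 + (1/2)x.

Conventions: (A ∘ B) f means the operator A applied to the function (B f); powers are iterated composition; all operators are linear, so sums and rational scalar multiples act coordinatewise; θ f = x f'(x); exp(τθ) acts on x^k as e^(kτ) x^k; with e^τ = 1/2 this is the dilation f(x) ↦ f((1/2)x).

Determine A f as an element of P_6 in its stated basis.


g(x) = (5/48)x^4 + (1/4)x

exp(τθ) x^k = e^(kτ) x^k; with e^τ = 1/2 this sends x^k to (1/2)^k x^k
x ↦ 1/2 x
x^4 ↦ 1/16 x^4
applying this coordinatewise to f: exp(τθ) f = (5/48)x^4 + (1/4)x
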